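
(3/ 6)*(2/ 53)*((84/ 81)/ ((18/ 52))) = 728/ 12879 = 0.06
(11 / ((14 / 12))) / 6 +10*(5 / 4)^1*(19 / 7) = 71 / 2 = 35.50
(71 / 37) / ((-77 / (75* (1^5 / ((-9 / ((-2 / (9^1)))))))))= -3550 / 76923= -0.05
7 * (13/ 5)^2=1183/ 25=47.32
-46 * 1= -46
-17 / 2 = -8.50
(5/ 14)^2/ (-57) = -25/ 11172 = -0.00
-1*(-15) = 15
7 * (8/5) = 56/5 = 11.20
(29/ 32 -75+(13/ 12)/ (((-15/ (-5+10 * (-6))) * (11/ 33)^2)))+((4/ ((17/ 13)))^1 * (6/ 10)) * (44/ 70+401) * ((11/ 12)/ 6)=23067841/ 285600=80.77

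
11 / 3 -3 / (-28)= 317 / 84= 3.77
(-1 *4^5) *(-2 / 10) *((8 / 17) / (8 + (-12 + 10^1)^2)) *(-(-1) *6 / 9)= 4096 / 765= 5.35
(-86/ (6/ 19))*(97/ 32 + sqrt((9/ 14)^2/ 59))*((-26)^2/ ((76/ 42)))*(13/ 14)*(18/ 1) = -82473183/ 16 - 7652151*sqrt(59)/ 413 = -5296891.82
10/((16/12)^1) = 15/2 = 7.50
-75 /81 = -25 /27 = -0.93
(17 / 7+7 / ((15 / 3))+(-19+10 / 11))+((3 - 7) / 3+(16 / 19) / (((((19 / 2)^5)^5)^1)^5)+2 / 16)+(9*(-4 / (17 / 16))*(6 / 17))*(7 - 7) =-18972949102054908618998844657155673871919298257641746943979258853976752066963660835199038636578704592731915856912610022882860429598371233797362261881015458142605554589 / 1226381784433520735643826292118996471304691294801710692361390088848087003747799747582977964182940982006470157313954743380070434032225270960406464410414551807322724440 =-15.47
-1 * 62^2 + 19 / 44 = -169117 / 44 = -3843.57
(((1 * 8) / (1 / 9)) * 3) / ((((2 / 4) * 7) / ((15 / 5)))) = 1296 / 7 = 185.14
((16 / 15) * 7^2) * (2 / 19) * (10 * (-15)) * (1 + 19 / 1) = -313600 / 19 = -16505.26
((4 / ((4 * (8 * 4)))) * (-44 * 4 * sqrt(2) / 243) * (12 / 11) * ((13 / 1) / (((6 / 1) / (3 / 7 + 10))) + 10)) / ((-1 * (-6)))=-1369 * sqrt(2) / 10206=-0.19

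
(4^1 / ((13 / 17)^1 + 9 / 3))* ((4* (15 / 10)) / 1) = 51 / 8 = 6.38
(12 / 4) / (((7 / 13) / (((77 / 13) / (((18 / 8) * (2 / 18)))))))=132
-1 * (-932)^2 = -868624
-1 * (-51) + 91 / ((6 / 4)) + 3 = 344 / 3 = 114.67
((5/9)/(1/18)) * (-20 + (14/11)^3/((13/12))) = -3131320/17303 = -180.97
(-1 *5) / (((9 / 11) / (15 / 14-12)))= 935 / 14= 66.79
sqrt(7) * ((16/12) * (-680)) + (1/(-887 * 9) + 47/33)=125056/87813 - 2720 * sqrt(7)/3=-2397.39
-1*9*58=-522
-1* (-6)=6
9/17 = 0.53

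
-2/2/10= -1/10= -0.10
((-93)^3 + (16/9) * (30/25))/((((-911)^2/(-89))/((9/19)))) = 169549539/4149605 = 40.86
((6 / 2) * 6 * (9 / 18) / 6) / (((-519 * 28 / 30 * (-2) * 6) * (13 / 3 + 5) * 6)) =5 / 1085056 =0.00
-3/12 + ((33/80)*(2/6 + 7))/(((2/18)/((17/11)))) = 1673/40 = 41.82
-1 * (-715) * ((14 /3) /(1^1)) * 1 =10010 /3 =3336.67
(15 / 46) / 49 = 15 / 2254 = 0.01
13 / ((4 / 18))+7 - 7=117 / 2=58.50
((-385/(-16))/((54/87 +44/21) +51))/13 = 234465/6804304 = 0.03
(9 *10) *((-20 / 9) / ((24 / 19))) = -475 / 3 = -158.33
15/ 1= 15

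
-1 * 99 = -99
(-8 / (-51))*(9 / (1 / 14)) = 336 / 17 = 19.76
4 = 4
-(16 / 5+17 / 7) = -197 / 35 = -5.63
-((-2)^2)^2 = -16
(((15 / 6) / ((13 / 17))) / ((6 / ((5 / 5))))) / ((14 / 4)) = 0.16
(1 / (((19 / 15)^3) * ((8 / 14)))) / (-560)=-675 / 438976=-0.00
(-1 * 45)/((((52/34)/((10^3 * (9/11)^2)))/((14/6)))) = -45958.36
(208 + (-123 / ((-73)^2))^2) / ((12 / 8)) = 11813698514 / 85194723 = 138.67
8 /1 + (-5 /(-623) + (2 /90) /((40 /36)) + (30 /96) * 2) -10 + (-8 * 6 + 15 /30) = -6086333 /124600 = -48.85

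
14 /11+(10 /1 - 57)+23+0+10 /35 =-1728 /77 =-22.44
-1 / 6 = -0.17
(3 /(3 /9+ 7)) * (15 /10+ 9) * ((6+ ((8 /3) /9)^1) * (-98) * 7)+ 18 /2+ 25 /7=-1427627 /77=-18540.61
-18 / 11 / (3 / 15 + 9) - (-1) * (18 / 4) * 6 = 6786 / 253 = 26.82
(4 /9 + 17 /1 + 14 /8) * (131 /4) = 90521 /144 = 628.62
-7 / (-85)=7 / 85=0.08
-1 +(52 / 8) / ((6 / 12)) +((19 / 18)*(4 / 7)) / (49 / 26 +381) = 7526968 / 627165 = 12.00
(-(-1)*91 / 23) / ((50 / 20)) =182 / 115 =1.58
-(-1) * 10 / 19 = 10 / 19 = 0.53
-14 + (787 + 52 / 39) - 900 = -377 / 3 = -125.67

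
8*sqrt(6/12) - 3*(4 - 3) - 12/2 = -9 + 4*sqrt(2) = -3.34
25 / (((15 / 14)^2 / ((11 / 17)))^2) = 4648336 / 585225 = 7.94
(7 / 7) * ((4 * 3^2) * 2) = 72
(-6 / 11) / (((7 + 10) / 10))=-60 / 187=-0.32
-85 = -85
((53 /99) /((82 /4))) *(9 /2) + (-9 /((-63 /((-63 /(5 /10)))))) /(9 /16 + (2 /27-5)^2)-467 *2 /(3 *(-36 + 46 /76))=172608700787 /21079297569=8.19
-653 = -653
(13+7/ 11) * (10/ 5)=300/ 11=27.27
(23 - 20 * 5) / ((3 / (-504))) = 12936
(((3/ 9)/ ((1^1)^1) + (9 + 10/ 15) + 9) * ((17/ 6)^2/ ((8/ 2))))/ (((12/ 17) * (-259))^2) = 1586899/ 1390991616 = 0.00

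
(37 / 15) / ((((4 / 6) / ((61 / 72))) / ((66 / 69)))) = 24827 / 8280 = 3.00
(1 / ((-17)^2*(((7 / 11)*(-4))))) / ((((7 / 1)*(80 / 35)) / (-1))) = 11 / 129472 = 0.00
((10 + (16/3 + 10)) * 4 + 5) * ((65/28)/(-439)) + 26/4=218959/36876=5.94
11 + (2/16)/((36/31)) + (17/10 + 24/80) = 3775/288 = 13.11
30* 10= 300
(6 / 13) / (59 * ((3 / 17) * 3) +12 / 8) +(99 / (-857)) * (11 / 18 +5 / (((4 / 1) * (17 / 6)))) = -7550841 / 70266287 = -0.11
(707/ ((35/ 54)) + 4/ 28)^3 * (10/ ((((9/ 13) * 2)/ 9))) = 723691538368331/ 8575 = 84395514678.52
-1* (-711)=711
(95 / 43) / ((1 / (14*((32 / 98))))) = 3040 / 301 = 10.10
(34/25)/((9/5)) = 34/45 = 0.76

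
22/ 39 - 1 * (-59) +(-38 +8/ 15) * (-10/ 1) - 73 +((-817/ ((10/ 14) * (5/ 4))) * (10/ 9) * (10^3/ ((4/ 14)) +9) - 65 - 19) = -2086906804/ 585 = -3567362.06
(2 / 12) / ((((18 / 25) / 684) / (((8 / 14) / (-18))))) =-5.03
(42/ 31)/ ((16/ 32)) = 84/ 31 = 2.71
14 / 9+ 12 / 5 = 178 / 45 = 3.96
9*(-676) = -6084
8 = 8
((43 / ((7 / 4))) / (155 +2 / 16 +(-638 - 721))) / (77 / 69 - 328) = 94944 / 1520590435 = 0.00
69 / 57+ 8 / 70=881 / 665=1.32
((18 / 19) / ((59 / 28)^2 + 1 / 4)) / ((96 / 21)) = 3087 / 69863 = 0.04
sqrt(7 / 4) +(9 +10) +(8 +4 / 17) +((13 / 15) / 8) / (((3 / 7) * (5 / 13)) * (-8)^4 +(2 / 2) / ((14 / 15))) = sqrt(7) / 2 +3419043611 / 125536500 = 28.56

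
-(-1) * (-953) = -953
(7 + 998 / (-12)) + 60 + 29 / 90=-713 / 45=-15.84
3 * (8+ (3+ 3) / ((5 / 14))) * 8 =2976 / 5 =595.20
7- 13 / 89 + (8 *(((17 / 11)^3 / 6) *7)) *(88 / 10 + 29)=775380898 / 592295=1309.11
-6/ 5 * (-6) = 36/ 5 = 7.20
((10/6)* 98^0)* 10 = 50/3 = 16.67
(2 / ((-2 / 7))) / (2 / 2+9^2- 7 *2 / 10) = -35 / 403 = -0.09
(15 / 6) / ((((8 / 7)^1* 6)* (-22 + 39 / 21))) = -245 / 13536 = -0.02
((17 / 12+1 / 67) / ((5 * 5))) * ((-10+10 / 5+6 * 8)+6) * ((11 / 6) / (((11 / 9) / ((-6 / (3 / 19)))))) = -150.15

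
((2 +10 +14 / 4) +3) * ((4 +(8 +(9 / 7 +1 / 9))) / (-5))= -15614 / 315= -49.57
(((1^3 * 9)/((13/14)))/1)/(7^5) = 18/31213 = 0.00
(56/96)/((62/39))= 91/248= 0.37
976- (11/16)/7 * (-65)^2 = 62837/112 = 561.04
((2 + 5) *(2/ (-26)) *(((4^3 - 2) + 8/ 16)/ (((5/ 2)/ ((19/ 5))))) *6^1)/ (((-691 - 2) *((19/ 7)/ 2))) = 140/ 429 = 0.33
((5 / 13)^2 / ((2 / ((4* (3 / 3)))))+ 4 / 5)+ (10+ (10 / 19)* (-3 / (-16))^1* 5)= 1488527 / 128440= 11.59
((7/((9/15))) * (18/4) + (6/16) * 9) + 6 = 495/8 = 61.88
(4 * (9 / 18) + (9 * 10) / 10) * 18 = 198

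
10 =10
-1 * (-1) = 1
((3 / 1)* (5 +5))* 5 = 150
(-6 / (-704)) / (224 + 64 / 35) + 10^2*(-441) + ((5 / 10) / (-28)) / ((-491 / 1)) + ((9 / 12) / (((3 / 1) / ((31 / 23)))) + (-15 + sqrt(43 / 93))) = -9702416834803773 / 219936324608 + sqrt(3999) / 93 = -44113.98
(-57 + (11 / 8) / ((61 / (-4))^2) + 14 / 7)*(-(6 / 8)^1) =613899 / 14884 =41.25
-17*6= -102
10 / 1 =10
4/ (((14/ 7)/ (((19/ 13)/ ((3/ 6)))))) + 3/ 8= 647/ 104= 6.22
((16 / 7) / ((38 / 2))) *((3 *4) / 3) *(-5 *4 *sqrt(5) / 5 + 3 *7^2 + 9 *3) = 11136 / 133- 256 *sqrt(5) / 133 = 79.43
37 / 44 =0.84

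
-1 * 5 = -5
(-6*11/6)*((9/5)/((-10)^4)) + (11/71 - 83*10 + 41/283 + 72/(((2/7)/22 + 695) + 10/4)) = -89527406026548319/107916489050000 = -829.60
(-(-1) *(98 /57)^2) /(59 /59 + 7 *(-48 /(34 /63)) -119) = -81634 /20452455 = -0.00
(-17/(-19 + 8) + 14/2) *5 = 470/11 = 42.73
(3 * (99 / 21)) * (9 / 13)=891 / 91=9.79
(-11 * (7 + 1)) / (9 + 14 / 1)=-88 / 23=-3.83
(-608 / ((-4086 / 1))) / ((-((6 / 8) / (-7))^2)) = -12.96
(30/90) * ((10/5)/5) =2/15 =0.13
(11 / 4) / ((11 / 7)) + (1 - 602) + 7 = -2369 / 4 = -592.25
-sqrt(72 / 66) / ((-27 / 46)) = 92*sqrt(33) / 297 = 1.78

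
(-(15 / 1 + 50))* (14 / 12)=-455 / 6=-75.83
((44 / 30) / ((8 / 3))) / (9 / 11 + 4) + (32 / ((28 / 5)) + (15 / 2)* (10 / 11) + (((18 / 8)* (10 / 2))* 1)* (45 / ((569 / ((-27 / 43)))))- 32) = -9941069829 / 499249135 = -19.91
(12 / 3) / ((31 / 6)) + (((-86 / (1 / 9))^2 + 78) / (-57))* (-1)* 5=30956746 / 589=52558.14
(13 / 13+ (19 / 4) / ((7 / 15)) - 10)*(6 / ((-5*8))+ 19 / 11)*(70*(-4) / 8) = -1041 / 16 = -65.06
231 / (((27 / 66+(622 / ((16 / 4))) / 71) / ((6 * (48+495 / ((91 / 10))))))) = 720458442 / 13195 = 54600.87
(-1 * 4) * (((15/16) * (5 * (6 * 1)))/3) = -75/2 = -37.50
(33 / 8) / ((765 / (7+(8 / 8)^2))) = 11 / 255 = 0.04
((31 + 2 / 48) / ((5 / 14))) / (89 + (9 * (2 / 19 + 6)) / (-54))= 19817 / 20060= 0.99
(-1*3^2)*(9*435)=-35235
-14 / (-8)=7 / 4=1.75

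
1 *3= 3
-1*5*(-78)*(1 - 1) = 0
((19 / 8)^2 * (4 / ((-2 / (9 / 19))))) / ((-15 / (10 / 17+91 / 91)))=1539 / 2720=0.57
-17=-17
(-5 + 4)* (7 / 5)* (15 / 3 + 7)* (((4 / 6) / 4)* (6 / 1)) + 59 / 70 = -1117 / 70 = -15.96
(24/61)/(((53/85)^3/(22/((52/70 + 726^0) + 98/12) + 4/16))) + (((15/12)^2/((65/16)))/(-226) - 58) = -2997901537874613/55524072865066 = -53.99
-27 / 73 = -0.37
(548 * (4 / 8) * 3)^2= 675684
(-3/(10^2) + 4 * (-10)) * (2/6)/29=-4003/8700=-0.46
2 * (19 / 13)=38 / 13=2.92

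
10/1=10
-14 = -14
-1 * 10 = -10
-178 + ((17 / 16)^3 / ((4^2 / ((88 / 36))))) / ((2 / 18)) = -176.35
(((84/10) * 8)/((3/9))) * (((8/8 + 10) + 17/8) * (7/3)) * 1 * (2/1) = 12348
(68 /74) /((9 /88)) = 2992 /333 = 8.98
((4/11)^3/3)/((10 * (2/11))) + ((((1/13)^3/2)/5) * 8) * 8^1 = 46768/3987555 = 0.01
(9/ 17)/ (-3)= -3/ 17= -0.18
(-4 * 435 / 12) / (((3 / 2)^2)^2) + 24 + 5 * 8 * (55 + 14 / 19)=3424016 / 1539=2224.83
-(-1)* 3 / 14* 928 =1392 / 7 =198.86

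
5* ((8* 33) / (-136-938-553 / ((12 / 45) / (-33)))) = 1760 / 89813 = 0.02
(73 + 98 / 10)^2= 171396 / 25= 6855.84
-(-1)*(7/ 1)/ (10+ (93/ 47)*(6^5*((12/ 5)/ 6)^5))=1028125/ 24610126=0.04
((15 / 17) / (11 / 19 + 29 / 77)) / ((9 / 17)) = 7315 / 4194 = 1.74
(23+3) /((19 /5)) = 130 /19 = 6.84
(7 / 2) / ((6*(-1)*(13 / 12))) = -7 / 13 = -0.54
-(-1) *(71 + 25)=96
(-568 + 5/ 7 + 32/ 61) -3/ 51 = -4114546/ 7259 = -566.82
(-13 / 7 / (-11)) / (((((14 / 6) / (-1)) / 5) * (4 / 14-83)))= 65 / 14861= 0.00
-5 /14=-0.36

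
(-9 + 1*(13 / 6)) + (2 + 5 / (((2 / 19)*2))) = 18.92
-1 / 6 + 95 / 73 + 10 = 4877 / 438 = 11.13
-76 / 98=-0.78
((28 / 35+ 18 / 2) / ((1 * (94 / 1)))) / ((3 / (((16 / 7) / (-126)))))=-0.00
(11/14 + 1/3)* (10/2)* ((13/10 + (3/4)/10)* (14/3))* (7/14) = 2585/144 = 17.95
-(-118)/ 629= 118/ 629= 0.19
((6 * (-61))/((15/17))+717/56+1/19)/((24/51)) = -36351797/42560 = -854.13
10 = 10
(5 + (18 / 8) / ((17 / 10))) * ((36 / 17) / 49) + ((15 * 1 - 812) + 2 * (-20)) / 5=-11833407 / 70805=-167.13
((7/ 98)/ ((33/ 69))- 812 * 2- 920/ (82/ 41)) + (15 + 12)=-316755/ 154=-2056.85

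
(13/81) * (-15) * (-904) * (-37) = -2174120/27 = -80522.96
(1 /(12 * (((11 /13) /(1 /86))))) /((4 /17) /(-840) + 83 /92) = 13685 /10777778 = 0.00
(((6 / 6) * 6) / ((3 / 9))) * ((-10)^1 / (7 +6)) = -180 / 13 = -13.85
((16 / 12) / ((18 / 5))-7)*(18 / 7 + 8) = -13246 / 189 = -70.08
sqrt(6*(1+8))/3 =sqrt(6) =2.45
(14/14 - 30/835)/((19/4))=644/3173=0.20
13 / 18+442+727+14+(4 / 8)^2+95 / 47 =1185.99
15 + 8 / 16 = 31 / 2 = 15.50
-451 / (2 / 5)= -2255 / 2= -1127.50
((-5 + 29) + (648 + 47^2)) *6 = 17286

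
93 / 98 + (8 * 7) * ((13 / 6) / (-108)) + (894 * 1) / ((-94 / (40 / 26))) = -71811955 / 4850118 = -14.81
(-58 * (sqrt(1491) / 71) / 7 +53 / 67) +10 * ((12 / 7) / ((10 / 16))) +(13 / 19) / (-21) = 23.68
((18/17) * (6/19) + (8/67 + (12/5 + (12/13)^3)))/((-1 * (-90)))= 432697132/10697687325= 0.04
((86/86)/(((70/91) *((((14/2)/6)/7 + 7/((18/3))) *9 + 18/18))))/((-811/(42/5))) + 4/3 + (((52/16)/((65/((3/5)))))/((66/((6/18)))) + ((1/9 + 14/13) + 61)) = 13259989813/208751400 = 63.52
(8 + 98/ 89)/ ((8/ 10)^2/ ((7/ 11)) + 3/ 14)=40500/ 5429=7.46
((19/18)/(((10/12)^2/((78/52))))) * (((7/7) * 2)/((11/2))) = 228/275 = 0.83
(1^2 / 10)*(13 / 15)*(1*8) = 52 / 75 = 0.69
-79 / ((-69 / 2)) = 158 / 69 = 2.29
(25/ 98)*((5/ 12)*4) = 0.43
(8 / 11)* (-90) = -720 / 11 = -65.45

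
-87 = -87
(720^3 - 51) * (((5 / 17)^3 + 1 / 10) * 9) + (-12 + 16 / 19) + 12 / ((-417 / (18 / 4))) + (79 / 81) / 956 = 2116963705066165363189 / 5023750712940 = 421391073.33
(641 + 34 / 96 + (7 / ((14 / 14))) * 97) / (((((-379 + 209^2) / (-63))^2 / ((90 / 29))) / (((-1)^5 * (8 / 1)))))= -8555895 / 123303476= -0.07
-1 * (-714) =714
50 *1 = 50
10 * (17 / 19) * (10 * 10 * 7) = 119000 / 19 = 6263.16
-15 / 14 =-1.07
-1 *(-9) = 9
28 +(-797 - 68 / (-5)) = -3777 / 5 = -755.40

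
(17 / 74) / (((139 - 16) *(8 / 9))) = 51 / 24272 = 0.00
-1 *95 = -95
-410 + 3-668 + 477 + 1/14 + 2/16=-33477/56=-597.80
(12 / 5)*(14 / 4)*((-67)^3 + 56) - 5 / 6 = -75778189 / 30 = -2525939.63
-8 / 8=-1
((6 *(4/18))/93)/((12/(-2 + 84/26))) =16/10881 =0.00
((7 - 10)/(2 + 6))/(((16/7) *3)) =-7/128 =-0.05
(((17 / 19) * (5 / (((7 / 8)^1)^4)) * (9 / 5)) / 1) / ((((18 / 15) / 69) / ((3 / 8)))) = 13512960 / 45619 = 296.21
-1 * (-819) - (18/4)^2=3195/4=798.75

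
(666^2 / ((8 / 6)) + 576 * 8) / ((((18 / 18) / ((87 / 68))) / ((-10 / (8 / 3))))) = -440143875 / 272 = -1618176.01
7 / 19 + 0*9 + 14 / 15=371 / 285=1.30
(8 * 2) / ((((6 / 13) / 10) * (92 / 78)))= 6760 / 23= 293.91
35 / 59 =0.59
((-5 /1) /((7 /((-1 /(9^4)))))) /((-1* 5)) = -1 /45927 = -0.00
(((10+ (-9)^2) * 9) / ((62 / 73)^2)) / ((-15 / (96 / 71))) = -34915608 / 341155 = -102.35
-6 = -6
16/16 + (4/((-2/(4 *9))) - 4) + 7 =-68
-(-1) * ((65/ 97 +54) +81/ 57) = 103376/ 1843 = 56.09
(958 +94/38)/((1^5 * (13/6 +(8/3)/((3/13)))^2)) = 5912676/1159171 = 5.10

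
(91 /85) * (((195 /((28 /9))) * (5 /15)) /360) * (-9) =-1521 /2720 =-0.56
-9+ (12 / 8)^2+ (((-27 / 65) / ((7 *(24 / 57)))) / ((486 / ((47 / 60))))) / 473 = -12551339693 / 1859457600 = -6.75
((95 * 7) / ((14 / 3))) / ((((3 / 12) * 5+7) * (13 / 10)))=13.29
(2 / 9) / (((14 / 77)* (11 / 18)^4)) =11664 / 1331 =8.76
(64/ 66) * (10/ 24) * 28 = 1120/ 99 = 11.31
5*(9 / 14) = 3.21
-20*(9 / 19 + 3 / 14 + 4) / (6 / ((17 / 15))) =-21199 / 1197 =-17.71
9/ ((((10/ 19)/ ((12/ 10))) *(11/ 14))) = 7182/ 275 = 26.12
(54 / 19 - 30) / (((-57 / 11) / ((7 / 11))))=1204 / 361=3.34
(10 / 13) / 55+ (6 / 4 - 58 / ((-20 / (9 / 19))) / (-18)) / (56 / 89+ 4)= 7198427 / 22388080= 0.32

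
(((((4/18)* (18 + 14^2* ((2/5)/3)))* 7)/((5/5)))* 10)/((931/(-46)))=-121808/3591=-33.92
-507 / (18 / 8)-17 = -727 / 3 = -242.33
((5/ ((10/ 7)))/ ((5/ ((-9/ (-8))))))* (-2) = -63/ 40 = -1.58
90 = 90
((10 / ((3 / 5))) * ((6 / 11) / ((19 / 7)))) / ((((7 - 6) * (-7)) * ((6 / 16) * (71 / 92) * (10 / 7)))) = -51520 / 44517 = -1.16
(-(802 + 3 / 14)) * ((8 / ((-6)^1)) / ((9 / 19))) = 426778 / 189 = 2258.08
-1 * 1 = -1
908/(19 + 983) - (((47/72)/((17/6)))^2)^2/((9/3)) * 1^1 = 785463814297/867677619456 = 0.91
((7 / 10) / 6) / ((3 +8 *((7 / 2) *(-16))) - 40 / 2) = -7 / 27900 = -0.00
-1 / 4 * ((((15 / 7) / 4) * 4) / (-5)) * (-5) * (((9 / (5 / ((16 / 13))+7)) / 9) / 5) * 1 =-4 / 413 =-0.01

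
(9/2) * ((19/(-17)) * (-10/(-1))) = -855/17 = -50.29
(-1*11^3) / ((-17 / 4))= 5324 / 17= 313.18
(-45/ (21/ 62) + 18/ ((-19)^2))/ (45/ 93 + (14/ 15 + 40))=-156055860/ 48667493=-3.21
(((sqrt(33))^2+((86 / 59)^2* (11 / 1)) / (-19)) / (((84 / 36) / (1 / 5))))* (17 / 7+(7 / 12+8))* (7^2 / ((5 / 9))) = 699709923 / 264556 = 2644.85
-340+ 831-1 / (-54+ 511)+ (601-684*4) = -751309 / 457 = -1644.00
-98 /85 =-1.15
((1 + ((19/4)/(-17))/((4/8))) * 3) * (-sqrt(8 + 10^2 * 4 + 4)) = -45 * sqrt(103)/17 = -26.86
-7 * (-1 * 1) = 7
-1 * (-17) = 17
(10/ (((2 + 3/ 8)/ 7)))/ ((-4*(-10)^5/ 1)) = 7/ 95000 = 0.00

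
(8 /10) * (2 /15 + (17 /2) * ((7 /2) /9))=619 /225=2.75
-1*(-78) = 78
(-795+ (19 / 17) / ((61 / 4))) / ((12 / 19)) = -15662441 / 12444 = -1258.63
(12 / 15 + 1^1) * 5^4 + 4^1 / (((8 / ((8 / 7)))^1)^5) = 18907879 / 16807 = 1125.00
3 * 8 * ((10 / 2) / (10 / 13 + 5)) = 104 / 5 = 20.80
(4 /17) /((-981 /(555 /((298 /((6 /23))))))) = -740 /6350231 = -0.00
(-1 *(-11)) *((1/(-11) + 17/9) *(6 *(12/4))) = 356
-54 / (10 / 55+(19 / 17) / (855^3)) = -297.00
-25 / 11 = -2.27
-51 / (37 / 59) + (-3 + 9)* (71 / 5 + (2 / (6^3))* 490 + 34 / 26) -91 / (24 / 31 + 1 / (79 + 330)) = -16673293337 / 213138315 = -78.23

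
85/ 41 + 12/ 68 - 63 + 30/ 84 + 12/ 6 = -569801/ 9758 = -58.39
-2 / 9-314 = -2828 / 9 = -314.22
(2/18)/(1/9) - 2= -1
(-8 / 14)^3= -0.19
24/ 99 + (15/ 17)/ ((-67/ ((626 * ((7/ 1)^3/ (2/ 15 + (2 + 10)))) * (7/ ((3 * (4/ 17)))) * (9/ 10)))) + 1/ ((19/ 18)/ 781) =-5853790667/ 4368936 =-1339.87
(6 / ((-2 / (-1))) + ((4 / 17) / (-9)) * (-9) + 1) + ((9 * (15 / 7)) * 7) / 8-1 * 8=1783 / 136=13.11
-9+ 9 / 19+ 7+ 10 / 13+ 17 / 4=3.49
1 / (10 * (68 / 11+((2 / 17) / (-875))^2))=486784375 / 30092125088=0.02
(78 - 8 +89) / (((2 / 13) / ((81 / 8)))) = 167427 / 16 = 10464.19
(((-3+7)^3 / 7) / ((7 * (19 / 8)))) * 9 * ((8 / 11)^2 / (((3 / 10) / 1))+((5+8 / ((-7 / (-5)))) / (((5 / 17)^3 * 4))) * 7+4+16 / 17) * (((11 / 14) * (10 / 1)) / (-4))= -1258721952 / 174097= -7230.00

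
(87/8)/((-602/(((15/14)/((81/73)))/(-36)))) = 10585/21845376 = 0.00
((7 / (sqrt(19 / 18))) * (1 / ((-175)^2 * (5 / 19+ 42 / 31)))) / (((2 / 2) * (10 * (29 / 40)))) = 372 * sqrt(38) / 120911875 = 0.00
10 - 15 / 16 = 145 / 16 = 9.06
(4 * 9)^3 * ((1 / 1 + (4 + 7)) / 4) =139968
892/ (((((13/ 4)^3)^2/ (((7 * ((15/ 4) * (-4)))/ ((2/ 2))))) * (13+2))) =-25575424/ 4826809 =-5.30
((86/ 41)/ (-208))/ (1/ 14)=-301/ 2132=-0.14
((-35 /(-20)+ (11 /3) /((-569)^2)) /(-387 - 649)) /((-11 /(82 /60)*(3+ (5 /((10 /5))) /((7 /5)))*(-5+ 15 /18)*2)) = -11150401 /2118873290160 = -0.00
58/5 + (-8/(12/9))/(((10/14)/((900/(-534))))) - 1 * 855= -369013/445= -829.24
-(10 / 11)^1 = -10 / 11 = -0.91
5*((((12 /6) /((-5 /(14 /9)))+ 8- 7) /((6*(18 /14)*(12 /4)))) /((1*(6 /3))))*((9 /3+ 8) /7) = 187 /2916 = 0.06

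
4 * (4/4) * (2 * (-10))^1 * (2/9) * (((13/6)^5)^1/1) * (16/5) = -5940688/2187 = -2716.36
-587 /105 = -5.59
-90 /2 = -45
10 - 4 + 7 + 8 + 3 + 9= 33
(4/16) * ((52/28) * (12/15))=13/35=0.37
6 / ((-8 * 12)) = -1 / 16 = -0.06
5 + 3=8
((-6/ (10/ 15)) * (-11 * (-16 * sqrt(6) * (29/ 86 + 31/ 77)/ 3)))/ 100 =-29394 * sqrt(6)/ 7525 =-9.57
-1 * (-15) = 15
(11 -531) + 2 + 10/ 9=-4652/ 9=-516.89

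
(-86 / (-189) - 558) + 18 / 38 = -2000443 / 3591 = -557.07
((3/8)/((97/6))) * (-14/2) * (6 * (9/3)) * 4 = -1134/97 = -11.69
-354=-354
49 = 49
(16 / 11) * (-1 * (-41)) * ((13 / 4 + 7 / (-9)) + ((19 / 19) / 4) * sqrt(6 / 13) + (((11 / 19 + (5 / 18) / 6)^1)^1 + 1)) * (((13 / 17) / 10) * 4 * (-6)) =-71703424 / 159885- 1968 * sqrt(78) / 935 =-467.06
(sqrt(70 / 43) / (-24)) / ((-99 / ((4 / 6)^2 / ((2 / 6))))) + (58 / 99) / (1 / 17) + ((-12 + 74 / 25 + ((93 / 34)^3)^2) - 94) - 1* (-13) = sqrt(3010) / 76626 + 1295122013589491 / 3823390929600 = 338.74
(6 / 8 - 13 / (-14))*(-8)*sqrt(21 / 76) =-47*sqrt(399) / 133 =-7.06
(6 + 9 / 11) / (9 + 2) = 75 / 121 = 0.62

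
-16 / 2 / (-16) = 0.50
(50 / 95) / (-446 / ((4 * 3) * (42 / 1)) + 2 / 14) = -0.71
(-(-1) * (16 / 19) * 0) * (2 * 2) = 0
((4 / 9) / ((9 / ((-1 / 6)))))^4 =16 / 3486784401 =0.00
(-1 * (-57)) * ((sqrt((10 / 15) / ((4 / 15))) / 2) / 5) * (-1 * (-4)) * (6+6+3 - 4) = 627 * sqrt(10) / 5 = 396.55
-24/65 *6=-144/65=-2.22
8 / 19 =0.42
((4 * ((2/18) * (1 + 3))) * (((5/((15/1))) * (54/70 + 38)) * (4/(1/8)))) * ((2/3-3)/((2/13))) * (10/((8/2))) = -2258048/81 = -27877.14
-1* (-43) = 43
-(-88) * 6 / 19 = 528 / 19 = 27.79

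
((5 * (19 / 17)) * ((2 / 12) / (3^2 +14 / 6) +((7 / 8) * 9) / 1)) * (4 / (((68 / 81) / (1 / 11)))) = 8256735 / 432344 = 19.10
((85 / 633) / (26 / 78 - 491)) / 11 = -85 / 3416512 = -0.00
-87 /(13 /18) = -1566 /13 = -120.46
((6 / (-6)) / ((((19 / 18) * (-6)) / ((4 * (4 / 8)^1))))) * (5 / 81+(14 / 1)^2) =31762 / 513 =61.91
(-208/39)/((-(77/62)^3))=3813248/1369599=2.78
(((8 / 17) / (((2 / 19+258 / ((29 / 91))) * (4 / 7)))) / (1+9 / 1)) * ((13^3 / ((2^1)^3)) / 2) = 8473829 / 606750400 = 0.01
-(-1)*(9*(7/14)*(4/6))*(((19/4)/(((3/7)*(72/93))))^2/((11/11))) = 16999129/27648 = 614.84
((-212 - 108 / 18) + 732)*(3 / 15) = 514 / 5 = 102.80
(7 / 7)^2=1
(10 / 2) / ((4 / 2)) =5 / 2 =2.50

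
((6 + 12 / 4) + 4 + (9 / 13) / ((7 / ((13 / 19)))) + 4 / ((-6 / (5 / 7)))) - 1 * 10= 1034 / 399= 2.59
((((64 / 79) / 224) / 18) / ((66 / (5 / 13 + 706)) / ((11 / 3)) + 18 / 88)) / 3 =0.00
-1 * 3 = -3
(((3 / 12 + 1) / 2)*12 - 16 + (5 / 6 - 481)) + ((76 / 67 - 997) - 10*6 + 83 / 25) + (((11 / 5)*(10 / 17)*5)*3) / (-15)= -131768614 / 85425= -1542.51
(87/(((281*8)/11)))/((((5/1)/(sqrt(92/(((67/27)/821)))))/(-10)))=-2871*sqrt(3795483)/37654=-148.54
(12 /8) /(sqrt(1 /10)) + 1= 1 + 3 * sqrt(10) /2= 5.74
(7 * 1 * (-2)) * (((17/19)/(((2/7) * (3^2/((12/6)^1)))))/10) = -833/855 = -0.97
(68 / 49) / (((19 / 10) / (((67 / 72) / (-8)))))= -5695 / 67032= -0.08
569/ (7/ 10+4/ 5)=1138/ 3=379.33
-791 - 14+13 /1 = -792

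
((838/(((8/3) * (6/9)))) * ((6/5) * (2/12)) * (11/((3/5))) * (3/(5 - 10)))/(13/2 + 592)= -4609/2660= -1.73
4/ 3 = 1.33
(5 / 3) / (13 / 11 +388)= 55 / 12843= 0.00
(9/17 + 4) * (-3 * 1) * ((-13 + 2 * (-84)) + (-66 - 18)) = 61215/17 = 3600.88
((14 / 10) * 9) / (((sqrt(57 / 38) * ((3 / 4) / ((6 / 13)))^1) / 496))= 83328 * sqrt(6) / 65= 3140.17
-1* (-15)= 15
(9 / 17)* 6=54 / 17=3.18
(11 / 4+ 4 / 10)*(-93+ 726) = 39879 / 20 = 1993.95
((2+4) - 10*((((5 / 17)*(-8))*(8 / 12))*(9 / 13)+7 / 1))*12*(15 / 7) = -2113920 / 1547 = -1366.46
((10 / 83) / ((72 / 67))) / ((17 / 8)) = 670 / 12699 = 0.05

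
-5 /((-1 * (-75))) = -0.07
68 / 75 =0.91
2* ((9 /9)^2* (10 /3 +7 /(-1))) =-7.33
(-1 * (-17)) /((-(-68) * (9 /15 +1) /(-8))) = -5 /4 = -1.25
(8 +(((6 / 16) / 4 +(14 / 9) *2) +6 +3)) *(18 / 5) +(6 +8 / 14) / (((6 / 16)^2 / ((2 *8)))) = 4134917 / 5040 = 820.42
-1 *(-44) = 44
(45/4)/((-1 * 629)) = -45/2516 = -0.02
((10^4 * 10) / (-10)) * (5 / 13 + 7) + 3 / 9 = -2879987 / 39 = -73845.82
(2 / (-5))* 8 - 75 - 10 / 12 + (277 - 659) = -13831 / 30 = -461.03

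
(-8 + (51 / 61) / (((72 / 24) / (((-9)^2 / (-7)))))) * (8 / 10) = -19172 / 2135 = -8.98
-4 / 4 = -1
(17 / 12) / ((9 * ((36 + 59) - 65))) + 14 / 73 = 46601 / 236520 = 0.20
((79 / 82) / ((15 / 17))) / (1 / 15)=1343 / 82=16.38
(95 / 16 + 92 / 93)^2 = 106234249 / 2214144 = 47.98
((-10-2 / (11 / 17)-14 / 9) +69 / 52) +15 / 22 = -65059 / 5148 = -12.64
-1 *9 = -9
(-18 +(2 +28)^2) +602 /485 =428372 /485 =883.24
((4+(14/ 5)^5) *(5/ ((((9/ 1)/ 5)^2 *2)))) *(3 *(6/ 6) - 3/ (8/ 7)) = 137581/ 2700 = 50.96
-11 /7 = -1.57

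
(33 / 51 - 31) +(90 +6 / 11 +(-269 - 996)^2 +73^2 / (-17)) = 299194712 / 187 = 1599971.72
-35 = -35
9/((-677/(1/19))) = -9/12863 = -0.00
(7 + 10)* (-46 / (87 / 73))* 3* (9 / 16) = -256887 / 232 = -1107.27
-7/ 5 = -1.40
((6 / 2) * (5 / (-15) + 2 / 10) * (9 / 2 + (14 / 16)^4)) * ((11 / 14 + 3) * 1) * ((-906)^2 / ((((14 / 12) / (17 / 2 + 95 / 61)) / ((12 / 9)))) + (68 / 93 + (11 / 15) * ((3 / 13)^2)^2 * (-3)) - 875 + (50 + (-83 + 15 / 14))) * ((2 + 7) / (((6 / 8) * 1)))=-118141716120179306158957 / 135497405388800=-871911279.64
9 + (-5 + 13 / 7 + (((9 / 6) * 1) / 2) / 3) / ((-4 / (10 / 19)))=9981 / 1064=9.38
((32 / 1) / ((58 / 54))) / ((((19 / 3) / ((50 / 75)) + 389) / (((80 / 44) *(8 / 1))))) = 276480 / 254243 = 1.09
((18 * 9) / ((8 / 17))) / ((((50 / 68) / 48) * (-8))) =-70227 / 25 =-2809.08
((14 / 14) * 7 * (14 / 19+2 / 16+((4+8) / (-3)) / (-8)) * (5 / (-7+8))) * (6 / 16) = 21735 / 1216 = 17.87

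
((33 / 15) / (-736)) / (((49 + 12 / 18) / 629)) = -20757 / 548320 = -0.04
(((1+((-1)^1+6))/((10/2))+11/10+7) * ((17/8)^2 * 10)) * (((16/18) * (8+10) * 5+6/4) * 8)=4380951/16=273809.44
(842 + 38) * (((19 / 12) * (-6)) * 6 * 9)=-451440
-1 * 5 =-5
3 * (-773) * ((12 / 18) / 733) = -1546 / 733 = -2.11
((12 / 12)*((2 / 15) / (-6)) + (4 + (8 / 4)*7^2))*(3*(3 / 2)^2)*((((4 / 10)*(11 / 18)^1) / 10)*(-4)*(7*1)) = -353353 / 750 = -471.14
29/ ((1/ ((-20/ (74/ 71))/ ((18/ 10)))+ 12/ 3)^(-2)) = 5576516981/ 12602500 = 442.49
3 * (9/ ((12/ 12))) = 27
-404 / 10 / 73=-0.55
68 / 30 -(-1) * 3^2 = 169 / 15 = 11.27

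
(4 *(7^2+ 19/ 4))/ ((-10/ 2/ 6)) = -258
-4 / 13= -0.31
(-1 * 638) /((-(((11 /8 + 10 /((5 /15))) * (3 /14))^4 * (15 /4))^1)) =401562140672 /4822488091215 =0.08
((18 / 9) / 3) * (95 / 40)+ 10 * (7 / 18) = 197 / 36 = 5.47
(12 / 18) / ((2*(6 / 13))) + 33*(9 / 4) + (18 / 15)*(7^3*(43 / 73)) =4170919 / 13140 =317.42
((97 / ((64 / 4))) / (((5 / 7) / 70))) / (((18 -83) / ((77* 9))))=-3293829 / 520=-6334.29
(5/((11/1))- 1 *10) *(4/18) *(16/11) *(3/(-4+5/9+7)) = -315/121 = -2.60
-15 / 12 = -5 / 4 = -1.25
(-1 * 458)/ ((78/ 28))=-6412/ 39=-164.41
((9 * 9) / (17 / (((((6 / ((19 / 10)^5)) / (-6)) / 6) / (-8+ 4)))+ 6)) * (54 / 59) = 6075000 / 828334099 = 0.01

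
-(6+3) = -9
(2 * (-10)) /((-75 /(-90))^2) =-144 /5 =-28.80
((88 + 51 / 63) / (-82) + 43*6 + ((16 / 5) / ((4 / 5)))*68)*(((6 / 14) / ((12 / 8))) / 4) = 910795 / 24108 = 37.78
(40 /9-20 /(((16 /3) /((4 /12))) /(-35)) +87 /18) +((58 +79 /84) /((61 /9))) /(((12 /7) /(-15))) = -202589 /8784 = -23.06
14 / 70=1 / 5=0.20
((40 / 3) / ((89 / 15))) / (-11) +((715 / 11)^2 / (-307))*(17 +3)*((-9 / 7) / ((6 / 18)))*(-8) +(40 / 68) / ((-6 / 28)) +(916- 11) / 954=-289862973121985 / 34120579878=-8495.25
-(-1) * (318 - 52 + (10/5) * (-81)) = 104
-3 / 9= -1 / 3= -0.33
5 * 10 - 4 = 46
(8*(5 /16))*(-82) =-205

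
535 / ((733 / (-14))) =-7490 / 733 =-10.22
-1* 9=-9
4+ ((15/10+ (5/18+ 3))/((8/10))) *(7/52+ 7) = 87253/1872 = 46.61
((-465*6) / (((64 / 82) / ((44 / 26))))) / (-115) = 125829 / 2392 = 52.60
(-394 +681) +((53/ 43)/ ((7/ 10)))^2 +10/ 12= 158153327/ 543606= 290.93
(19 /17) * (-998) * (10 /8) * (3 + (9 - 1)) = -15336.91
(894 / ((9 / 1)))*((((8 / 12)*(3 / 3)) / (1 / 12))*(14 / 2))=16688 / 3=5562.67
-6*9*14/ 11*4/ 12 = -22.91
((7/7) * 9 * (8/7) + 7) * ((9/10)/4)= 1089/280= 3.89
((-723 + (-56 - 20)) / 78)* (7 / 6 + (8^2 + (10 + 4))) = -379525 / 468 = -810.95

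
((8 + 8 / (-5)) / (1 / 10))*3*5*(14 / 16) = 840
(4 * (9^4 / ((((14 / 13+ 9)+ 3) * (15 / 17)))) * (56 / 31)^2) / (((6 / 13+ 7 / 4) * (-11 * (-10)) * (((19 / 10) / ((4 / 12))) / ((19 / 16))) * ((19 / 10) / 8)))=3090866688 / 115488175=26.76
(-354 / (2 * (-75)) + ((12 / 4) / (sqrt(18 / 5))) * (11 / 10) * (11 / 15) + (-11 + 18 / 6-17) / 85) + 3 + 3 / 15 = 6.54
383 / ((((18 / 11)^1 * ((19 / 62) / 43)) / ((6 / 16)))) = 5615929 / 456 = 12315.63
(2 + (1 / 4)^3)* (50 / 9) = 1075 / 96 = 11.20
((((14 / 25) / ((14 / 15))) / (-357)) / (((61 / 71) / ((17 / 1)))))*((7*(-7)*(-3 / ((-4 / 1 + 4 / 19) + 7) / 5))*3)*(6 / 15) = -169974 / 465125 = -0.37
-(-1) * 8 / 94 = 4 / 47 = 0.09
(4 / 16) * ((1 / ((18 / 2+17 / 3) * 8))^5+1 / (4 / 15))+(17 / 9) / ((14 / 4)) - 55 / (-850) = 178478427640421137 / 115753140816445440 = 1.54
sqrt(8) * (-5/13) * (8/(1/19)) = -1520 * sqrt(2)/13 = -165.35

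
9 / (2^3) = 9 / 8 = 1.12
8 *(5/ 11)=40/ 11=3.64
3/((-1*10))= -3/10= -0.30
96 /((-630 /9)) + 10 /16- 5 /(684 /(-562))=3.36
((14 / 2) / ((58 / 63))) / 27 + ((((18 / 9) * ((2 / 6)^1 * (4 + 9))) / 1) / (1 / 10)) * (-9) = -135671 / 174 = -779.72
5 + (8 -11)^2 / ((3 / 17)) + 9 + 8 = 73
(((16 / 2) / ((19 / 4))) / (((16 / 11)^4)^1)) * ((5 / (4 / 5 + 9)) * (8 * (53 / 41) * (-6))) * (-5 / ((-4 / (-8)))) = 290989875 / 2442944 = 119.11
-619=-619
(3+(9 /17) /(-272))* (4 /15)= 4621 /5780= 0.80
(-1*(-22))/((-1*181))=-22/181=-0.12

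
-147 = -147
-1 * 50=-50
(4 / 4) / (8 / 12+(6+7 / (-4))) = 12 / 59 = 0.20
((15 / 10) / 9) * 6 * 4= 4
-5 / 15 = -1 / 3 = -0.33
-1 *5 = -5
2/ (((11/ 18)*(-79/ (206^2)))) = -1527696/ 869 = -1757.99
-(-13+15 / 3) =8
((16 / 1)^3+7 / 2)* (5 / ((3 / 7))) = 95655 / 2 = 47827.50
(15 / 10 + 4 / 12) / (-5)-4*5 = -611 / 30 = -20.37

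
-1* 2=-2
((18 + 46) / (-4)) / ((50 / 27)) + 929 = 23009 / 25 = 920.36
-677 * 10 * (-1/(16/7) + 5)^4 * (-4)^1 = 96128045785/8192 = 11734380.59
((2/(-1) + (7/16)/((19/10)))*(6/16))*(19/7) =-1.80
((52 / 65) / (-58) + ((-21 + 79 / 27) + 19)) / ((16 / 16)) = 3571 / 3915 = 0.91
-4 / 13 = -0.31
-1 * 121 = -121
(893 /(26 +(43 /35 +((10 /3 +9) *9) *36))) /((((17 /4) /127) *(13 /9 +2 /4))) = 8165592 /2393821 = 3.41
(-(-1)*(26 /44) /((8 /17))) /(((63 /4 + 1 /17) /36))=33813 /11825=2.86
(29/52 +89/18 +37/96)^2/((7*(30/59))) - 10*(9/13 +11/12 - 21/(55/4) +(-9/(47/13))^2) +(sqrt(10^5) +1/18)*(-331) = -33100*sqrt(10) - 729962975101193/10218363217920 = -104742.83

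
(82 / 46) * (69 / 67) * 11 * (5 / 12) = 2255 / 268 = 8.41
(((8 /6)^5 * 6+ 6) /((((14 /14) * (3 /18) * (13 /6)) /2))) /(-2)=-10136 /117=-86.63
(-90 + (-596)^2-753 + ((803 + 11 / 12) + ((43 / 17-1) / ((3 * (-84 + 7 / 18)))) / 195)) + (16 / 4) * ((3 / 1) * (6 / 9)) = 355184.92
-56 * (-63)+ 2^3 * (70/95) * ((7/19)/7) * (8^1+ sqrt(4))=1274728/361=3531.10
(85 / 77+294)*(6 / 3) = 45446 / 77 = 590.21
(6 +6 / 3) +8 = 16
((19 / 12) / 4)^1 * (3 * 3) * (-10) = -285 / 8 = -35.62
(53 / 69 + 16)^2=281.17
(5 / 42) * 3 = 5 / 14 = 0.36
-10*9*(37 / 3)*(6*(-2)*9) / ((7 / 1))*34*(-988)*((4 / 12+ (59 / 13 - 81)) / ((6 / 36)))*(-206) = -378919239701760 / 7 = -54131319957394.29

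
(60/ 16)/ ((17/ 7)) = 105/ 68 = 1.54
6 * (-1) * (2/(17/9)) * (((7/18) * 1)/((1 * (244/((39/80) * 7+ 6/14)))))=-6453/165920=-0.04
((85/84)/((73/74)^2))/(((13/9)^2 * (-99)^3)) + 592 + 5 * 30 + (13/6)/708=79345075786085699/106933623444648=742.00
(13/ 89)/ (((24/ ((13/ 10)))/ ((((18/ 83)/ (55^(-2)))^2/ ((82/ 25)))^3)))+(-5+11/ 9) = 645156848206317621045640169468227/ 36097958071689688098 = 17872391754820.35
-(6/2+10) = -13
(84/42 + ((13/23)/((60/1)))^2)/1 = 3808969/1904400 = 2.00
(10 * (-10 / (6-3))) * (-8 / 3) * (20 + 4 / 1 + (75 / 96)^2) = 630025 / 288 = 2187.59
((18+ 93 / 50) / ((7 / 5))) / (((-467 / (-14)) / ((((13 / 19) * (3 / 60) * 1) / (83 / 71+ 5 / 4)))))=305513 / 50797925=0.01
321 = 321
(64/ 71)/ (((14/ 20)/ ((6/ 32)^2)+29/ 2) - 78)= -5760/ 278533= -0.02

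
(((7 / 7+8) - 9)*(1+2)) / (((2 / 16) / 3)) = 0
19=19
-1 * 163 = -163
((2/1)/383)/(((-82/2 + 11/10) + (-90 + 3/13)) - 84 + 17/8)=-1040/42131149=-0.00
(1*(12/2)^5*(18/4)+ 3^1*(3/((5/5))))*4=140004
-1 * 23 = -23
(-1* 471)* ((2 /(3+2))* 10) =-1884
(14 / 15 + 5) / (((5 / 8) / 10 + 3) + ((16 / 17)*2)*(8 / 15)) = 24208 / 16591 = 1.46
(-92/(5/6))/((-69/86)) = 688/5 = 137.60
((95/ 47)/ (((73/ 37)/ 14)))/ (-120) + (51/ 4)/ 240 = -0.07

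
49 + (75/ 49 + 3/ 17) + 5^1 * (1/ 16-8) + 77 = 1173125/ 13328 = 88.02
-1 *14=-14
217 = 217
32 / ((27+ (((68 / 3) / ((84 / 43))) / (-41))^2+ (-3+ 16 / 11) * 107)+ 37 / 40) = -93940197120 / 403234024657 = -0.23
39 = 39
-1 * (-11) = 11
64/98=32/49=0.65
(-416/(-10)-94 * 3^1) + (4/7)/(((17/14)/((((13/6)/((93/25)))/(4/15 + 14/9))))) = -25955364/108035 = -240.25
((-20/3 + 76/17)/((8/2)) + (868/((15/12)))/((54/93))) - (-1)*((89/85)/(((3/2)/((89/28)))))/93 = 132293363/110670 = 1195.39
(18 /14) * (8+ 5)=117 /7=16.71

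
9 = 9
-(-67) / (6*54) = 67 / 324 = 0.21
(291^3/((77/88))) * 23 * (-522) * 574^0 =-2366831240208/7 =-338118748601.14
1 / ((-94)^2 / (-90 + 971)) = 881 / 8836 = 0.10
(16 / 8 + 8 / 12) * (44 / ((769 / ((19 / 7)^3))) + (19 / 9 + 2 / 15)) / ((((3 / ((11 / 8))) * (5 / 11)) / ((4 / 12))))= 4866775727 / 1602384525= 3.04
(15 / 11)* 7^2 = 735 / 11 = 66.82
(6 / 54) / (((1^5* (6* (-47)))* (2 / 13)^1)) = -13 / 5076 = -0.00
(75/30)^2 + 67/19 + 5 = 1123/76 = 14.78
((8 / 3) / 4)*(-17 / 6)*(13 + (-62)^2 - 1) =-65552 / 9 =-7283.56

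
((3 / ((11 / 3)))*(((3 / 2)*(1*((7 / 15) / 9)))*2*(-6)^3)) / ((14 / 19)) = -2052 / 55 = -37.31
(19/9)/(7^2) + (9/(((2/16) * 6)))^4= 9144595/441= 20736.04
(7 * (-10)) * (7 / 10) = -49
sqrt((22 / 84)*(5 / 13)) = sqrt(30030) / 546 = 0.32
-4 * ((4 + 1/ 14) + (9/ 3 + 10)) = -478/ 7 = -68.29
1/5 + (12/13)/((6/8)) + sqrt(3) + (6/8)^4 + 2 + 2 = sqrt(3) + 95633/16640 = 7.48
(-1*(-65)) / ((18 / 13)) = 845 / 18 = 46.94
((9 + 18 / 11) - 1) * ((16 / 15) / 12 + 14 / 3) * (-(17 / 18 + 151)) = -6963.05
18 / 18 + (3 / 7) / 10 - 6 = -347 / 70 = -4.96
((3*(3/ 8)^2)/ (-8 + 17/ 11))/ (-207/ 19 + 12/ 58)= 54549/ 8919872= 0.01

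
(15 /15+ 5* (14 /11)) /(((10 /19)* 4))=1539 /440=3.50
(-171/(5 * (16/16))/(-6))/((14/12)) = 4.89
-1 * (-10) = 10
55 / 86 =0.64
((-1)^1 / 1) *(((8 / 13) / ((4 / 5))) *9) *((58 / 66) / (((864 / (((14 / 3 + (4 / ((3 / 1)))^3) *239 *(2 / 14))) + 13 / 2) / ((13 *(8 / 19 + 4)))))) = -6022800 / 173899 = -34.63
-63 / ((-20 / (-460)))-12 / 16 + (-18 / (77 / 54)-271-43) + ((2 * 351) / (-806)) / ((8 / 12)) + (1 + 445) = -12714879 / 9548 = -1331.68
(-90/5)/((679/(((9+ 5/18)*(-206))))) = 34402/679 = 50.67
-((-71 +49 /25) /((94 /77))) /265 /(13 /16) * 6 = 6379296 /4047875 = 1.58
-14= -14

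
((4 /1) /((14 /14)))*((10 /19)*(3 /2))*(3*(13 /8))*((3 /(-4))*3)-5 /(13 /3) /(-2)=-67305 /1976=-34.06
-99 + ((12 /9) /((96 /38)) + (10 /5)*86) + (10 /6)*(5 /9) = 74.45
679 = 679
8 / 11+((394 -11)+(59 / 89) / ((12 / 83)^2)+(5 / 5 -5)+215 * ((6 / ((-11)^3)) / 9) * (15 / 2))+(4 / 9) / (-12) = 21012004715 / 51174288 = 410.60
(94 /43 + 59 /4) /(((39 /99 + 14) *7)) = 96129 /571900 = 0.17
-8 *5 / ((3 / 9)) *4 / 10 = -48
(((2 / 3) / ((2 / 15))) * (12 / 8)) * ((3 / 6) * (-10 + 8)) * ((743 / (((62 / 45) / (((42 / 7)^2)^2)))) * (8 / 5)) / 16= -16249410 / 31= -524174.52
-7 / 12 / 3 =-7 / 36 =-0.19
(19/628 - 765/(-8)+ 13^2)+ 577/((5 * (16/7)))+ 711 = 12888353/12560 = 1026.14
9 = 9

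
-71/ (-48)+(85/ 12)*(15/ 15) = 8.56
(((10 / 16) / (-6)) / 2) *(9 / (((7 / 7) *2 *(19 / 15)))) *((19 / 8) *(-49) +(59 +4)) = 96075 / 9728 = 9.88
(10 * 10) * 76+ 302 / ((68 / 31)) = 263081 / 34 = 7737.68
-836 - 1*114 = -950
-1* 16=-16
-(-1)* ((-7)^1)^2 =49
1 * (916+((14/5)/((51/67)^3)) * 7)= 637016354/663255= 960.44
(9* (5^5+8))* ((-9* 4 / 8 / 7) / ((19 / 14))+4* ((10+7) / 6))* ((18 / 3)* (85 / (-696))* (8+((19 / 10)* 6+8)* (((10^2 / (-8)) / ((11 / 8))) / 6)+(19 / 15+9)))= 15132568581 / 6061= 2496711.53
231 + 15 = 246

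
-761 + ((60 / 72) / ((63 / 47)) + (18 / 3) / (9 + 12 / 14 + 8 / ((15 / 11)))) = -474297233 / 624078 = -760.00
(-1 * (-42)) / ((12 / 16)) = 56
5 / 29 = 0.17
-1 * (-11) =11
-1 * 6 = -6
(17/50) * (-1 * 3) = -51/50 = -1.02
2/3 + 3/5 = 1.27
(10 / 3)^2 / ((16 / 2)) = 25 / 18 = 1.39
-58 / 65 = -0.89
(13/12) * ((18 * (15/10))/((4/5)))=585/16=36.56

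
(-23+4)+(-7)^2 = 30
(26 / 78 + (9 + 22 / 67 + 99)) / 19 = 21841 / 3819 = 5.72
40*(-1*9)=-360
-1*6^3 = -216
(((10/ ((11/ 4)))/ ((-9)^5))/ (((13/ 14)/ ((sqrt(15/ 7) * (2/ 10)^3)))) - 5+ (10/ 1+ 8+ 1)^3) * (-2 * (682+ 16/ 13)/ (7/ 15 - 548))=17105.31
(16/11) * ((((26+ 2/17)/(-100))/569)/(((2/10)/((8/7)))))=-14208/3724105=-0.00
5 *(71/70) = 71/14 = 5.07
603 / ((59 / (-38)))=-22914 / 59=-388.37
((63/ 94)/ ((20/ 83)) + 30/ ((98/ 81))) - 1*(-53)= 80.58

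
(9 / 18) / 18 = 1 / 36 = 0.03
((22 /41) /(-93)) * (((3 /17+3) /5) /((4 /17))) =-99 /6355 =-0.02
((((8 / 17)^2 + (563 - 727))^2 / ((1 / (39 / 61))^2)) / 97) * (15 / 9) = 5679206697840 / 30145819177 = 188.39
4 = 4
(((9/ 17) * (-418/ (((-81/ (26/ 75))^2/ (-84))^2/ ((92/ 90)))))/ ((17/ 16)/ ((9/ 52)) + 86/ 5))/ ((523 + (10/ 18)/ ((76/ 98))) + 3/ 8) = -4188390320930816/ 95664831966237055078125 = -0.00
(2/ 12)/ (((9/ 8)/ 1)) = 4/ 27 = 0.15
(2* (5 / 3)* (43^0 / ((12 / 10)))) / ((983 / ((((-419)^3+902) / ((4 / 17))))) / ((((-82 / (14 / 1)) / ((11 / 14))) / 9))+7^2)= 85451220715 / 1507359650193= 0.06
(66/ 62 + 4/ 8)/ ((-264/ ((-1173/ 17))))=2231/ 5456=0.41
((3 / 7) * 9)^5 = 14348907 / 16807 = 853.75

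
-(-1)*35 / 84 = 5 / 12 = 0.42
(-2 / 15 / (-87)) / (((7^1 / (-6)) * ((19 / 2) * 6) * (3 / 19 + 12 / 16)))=-16 / 630315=-0.00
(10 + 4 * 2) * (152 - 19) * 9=21546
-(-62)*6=372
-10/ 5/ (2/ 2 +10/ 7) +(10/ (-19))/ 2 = -351/ 323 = -1.09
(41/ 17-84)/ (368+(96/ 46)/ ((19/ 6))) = -606119/ 2738768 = -0.22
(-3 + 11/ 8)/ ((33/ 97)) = -1261/ 264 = -4.78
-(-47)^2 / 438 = -2209 / 438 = -5.04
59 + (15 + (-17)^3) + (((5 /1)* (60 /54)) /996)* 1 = -4838.99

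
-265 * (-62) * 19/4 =156085/2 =78042.50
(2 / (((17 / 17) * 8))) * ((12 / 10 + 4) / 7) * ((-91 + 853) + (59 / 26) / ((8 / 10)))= 79543 / 560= 142.04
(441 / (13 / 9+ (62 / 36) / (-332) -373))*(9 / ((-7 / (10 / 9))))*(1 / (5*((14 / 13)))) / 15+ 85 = 314641013 / 3700745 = 85.02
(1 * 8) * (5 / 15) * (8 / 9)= 64 / 27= 2.37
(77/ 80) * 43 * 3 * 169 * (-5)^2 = 524586.56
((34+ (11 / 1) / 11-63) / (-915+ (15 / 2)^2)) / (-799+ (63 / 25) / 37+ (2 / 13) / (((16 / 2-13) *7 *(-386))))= -363905360 / 8916756821277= -0.00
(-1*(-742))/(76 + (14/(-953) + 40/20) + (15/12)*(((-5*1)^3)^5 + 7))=-1414252/72708129717495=-0.00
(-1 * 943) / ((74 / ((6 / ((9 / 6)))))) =-1886 / 37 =-50.97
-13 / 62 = -0.21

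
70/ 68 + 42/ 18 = 343/ 102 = 3.36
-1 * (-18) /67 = 18 /67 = 0.27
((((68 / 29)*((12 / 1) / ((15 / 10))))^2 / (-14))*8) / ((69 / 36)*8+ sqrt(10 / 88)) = -7187693568 / 547838333+ 21307392*sqrt(55) / 547838333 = -12.83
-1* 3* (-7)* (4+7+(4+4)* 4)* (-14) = -12642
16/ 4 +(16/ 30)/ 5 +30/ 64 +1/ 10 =4.68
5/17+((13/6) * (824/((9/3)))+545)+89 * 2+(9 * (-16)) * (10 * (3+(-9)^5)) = 13009216436/153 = 85027558.41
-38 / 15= -2.53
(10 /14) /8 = 0.09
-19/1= -19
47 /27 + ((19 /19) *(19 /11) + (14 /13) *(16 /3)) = 35566 /3861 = 9.21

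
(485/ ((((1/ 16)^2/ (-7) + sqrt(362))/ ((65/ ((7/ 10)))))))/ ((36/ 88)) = 1775488000/ 10462298103 + 3181674496000 * sqrt(362)/ 10462298103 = 5786.23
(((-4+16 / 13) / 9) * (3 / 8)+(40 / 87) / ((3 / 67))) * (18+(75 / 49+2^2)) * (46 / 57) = 1827079543 / 9476649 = 192.80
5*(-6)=-30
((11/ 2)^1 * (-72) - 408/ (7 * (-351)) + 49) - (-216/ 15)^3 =2639.15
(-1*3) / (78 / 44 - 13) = 66 / 247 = 0.27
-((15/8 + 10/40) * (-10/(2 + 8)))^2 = -289/64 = -4.52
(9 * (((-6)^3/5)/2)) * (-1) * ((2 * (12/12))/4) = 486/5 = 97.20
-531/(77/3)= -1593/77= -20.69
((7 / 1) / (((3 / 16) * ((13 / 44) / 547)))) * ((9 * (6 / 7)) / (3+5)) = 866448 / 13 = 66649.85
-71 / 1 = -71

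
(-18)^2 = 324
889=889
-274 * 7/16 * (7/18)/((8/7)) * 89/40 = -4182199/46080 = -90.76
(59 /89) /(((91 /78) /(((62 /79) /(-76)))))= -5487 /935123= -0.01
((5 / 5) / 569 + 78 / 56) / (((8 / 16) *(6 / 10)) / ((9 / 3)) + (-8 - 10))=-111095 / 1425914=-0.08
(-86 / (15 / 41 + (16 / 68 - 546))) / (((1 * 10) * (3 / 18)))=179826 / 1900715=0.09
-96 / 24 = -4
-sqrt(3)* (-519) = 519* sqrt(3) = 898.93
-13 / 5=-2.60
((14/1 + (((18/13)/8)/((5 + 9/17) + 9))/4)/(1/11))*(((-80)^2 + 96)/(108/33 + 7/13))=35342079542/134615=262541.91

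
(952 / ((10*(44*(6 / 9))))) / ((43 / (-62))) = -11067 / 2365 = -4.68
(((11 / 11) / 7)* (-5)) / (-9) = 5 / 63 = 0.08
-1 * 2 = -2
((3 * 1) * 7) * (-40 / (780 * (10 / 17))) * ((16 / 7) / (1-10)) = 272 / 585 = 0.46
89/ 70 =1.27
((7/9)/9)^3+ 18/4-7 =-2656519/1062882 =-2.50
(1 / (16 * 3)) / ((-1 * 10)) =-1 / 480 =-0.00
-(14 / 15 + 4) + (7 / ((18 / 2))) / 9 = -1963 / 405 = -4.85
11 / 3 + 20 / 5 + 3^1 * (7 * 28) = 1787 / 3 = 595.67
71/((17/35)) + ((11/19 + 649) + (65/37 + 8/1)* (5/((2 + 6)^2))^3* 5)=2493081453387/3132882944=795.78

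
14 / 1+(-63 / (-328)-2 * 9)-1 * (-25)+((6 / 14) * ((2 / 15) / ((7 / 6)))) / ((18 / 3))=1703651 / 80360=21.20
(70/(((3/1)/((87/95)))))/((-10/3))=-609/95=-6.41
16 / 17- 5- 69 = -1242 / 17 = -73.06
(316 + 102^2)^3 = 1231925248000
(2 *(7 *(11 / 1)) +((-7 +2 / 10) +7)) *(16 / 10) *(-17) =-104856 / 25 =-4194.24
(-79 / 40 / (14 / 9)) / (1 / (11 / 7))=-7821 / 3920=-2.00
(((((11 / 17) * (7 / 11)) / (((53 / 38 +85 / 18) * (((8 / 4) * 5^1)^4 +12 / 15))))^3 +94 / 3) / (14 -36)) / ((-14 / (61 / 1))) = 1843168173892421218065741989 / 297015589933135191649327104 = 6.21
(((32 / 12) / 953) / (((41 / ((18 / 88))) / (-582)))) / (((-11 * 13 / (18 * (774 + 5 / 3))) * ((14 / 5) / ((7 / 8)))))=0.25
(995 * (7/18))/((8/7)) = 48755/144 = 338.58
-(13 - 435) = 422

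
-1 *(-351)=351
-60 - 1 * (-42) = -18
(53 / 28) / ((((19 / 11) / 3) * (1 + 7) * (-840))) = -583 / 1191680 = -0.00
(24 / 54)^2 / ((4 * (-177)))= -4 / 14337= -0.00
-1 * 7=-7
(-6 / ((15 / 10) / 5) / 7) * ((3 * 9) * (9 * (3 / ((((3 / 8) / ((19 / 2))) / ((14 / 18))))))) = -41040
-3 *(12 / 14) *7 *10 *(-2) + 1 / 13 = 4681 / 13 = 360.08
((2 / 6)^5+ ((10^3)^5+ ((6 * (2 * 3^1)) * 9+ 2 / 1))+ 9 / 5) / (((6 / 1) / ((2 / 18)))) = 607500000000199141 / 32805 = 18518518518524.59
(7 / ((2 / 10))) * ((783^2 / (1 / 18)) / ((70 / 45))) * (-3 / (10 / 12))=-893883762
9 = 9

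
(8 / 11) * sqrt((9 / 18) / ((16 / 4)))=2 * sqrt(2) / 11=0.26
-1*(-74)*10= 740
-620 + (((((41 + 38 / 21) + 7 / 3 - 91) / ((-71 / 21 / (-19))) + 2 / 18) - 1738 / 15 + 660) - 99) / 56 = -110331209 / 178920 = -616.65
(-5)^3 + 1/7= -874/7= -124.86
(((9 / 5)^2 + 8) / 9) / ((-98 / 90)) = -281 / 245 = -1.15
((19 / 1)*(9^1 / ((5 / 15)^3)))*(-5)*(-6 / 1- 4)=230850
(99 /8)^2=9801 /64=153.14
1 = 1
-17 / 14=-1.21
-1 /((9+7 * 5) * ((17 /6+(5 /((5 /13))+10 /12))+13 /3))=-1 /924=-0.00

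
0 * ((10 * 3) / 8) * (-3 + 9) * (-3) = 0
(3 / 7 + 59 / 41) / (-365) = -536 / 104755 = -0.01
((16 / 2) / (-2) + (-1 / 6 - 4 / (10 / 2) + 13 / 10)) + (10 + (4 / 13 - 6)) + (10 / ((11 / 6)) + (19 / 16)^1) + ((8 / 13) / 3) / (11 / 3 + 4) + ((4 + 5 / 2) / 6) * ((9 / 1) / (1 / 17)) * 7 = 184325005 / 157872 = 1167.56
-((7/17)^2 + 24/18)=-1303/867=-1.50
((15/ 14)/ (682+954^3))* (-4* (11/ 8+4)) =-645/ 24311037688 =-0.00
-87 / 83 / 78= -29 / 2158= -0.01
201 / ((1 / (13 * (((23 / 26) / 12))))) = 1541 / 8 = 192.62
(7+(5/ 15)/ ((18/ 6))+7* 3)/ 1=253/ 9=28.11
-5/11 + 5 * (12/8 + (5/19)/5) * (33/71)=93595/29678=3.15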